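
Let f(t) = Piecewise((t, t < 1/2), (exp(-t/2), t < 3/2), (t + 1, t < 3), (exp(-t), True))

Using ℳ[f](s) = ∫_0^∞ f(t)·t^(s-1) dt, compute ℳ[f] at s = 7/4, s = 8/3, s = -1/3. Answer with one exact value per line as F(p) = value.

decompose at 1/2, 3/2, 3; ℳ[f](s) sums the 4 pieces' integrals
segment [0, 1/2) carries t; integrate it
∫ exp(-t/2)·t^(s-1) over [1/2, 3/2)
∫ (t + 1)·t^(s-1) over [3/2, 3)
[3, ∞) adds the kernel integral of exp(-t)

F(7/4) = 2**(1/4)*(-308*sqrt(2)*uppergamma(7/4, 3/4) - 129*3**(3/4) + 7 + 77*2**(3/4)*uppergamma(7/4, 3) + 308*sqrt(2)*uppergamma(7/4, 1/4) + 384*6**(3/4))/154
F(8/3) = 2**(1/3)*(-2816*2**(1/3)*uppergamma(8/3, 3/4) - 621*3**(2/3) + 12 + 352*2**(2/3)*uppergamma(8/3, 3) + 2816*2**(1/3)*uppergamma(8/3, 1/4) + 3780*6**(2/3))/704
F(-1/3) = 2**(1/3)*(-2*2**(1/3)*uppergamma(-1/3, 3/4) + 2*2**(2/3)*uppergamma(-1/3, 3) + 3**(2/3) + 3 + 2*2**(1/3)*uppergamma(-1/3, 1/4) + 6**(2/3))/4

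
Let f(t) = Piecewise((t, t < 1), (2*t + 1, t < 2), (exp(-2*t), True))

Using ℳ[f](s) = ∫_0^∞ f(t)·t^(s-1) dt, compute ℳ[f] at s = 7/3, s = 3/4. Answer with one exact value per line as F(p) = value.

cuts at 1, 2: linearity sums the 3 kernel integrals
∫ t·t^(s-1) over [0, 1)
over [1, 2), the kernel integral of (2*t + 1) enters the sum
for t in [2, ∞): the term is ∫ exp(-2*t)·t^(s-1)

F(7/3) = -51/70 + 2**(2/3)*uppergamma(7/3, 4)/8 + 228*2**(1/3)/35
F(3/4) = -40/21 + 2**(1/4)*uppergamma(3/4, 4)/2 + 76*2**(3/4)/21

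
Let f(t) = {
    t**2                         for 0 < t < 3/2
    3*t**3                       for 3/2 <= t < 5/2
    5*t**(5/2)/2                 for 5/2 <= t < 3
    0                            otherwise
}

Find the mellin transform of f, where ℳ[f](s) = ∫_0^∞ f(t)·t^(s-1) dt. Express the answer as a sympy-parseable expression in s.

(5*3**(s + 5/2)*(s + 2)*(s + 3) + (3/2)**(s + 2)*(s + 3)*(2*s + 5) - 3*(3/2)**(s + 3)*(s + 2)*(2*s + 5) - 5*(5/2)**(s + 5/2)*(s + 2)*(s + 3) + 3*(5/2)**(s + 3)*(s + 2)*(2*s + 5))/((s + 2)*(s + 3)*(2*s + 5))
  Re(s) > -2

breakpoints 3/2, 5/2: one integral from each of the 3 segments
∫ t**2·t^(s-1) over [0, 3/2)
[3/2, 5/2) adds the kernel integral of 3*t**3
for t in [5/2, 3): the term is ∫ 5*t**(5/2)/2·t^(s-1)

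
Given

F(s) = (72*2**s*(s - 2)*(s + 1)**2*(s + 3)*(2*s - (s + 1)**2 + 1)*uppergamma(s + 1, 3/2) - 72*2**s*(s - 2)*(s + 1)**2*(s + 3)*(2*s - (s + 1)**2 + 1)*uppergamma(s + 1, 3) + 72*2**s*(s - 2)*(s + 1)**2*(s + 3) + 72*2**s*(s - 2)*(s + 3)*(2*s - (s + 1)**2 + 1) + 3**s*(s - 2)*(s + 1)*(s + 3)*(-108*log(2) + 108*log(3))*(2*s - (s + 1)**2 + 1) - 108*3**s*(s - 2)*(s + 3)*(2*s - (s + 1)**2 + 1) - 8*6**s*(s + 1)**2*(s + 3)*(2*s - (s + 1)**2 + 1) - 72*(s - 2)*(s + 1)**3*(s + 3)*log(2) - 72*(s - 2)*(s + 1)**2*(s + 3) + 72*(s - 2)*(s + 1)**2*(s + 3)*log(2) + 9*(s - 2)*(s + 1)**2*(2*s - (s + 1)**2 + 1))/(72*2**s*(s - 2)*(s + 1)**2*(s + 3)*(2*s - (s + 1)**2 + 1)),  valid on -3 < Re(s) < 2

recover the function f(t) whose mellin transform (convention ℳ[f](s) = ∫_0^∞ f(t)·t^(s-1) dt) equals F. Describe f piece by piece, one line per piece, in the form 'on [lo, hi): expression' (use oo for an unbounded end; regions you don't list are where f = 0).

on [0, 1/2): t**3
on [1/2, 1): log(t)
on [1, 3/2): t*log(t)
on [3/2, 3): t*exp(-t)
on [3, oo): t**(-2)

the shared t-power comes off first: t**(5/2) on [0, 1/2); log(t)/sqrt(t) on [1/2, 1); sqrt(t)*log(t) on [1, 3/2); …
back out the shared t-power: t**2 on [0, 1/2); log(t)/t on [1/2, 1); log(t) on [1, 3/2); …
cuts at 1/2, 1, 3/2, 3: linearity sums the 5 kernel integrals
for t in [0, 1/2): the term is ∫ t**3·t^(s-1)
the [1/2, 1) slice contributes ∫ log(t)·t^(s-1) dt
segment 1 to 3/2 holds t*log(t); add its integral
for t in [3/2, 3): the term is ∫ t*exp(-t)·t^(s-1)
segment [3, ∞) carries t**(-2); integrate it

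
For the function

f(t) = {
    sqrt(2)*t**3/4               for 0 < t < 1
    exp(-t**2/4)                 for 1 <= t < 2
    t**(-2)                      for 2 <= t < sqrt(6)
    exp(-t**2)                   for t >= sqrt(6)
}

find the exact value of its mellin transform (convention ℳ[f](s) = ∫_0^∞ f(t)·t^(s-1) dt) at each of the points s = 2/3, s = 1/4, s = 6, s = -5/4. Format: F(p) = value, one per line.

F(2/3) = -6**(1/3)/8 - 2**(2/3)*uppergamma(1/3, 1)/2 + uppergamma(1/3, 6)/2 + 3*sqrt(2)/44 + 3*2**(2/3)/16 + 2**(2/3)*uppergamma(1/3, 1/4)/2
F(1/4) = -2**(1/4)*uppergamma(1/8, 1)/2 - 2*6**(1/8)/21 + uppergamma(1/8, 6)/2 + sqrt(2)/13 + 2**(1/4)/7 + 2**(1/4)*uppergamma(1/8, 1/4)/2
F(6) = -160*exp(-1) + sqrt(2)/36 + 25*exp(-6) + 5 + 82*exp(-1/4)
F(-5/4) = -2**(3/4)*uppergamma(-5/8, 1)/8 - 6**(3/8)/117 + uppergamma(-5/8, 6)/2 + 2**(3/4)/52 + sqrt(2)/7 + 2**(3/4)*uppergamma(-5/8, 1/4)/8

reversing the power substitution: sqrt(2)*t**(3/2)/4 on [0, 1); exp(-t/4) on [1, 4); 1/t on [4, 6); …
reversing the common scale on t: t**(3/2) on [0, 1/2); exp(-t/2) on [1/2, 2); 1/(2*t) on [2, 3); …
split f at 1, 2, sqrt(6): ℳ[f](s) collects 4 kernel integrals
∫ over [0, 1) of sqrt(2)*t**3/4·t^(s-1) joins the sum
on [1, 2) integrate f = exp(-t**2/4) against the kernel
the [2, sqrt(6)) slice contributes ∫ t**(-2)·t^(s-1) dt
the [sqrt(6), ∞) slice contributes ∫ exp(-t**2)·t^(s-1) dt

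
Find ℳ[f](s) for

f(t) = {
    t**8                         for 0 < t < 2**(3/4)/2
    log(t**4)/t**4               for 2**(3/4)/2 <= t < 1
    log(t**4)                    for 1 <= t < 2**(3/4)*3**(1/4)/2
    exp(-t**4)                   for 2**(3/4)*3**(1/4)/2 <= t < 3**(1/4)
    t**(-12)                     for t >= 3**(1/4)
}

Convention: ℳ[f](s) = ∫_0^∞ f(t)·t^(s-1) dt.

invert the power substitution to get t**4 on [0, sqrt(2)/2); log(t**2)/t**2 on [sqrt(2)/2, 1); log(t**2) on [1, sqrt(6)/2); …
back out the power substitution: t**2 on [0, 1/2); log(t)/t on [1/2, 1); log(t) on [1, 3/2); …
split f at 2**(3/4)/2, 1, 2**(3/4)*3**(1/4)/2, 3**(1/4): ℳ[f](s) collects 5 kernel integrals
segment 0 to 2**(3/4)/2 holds t**8; add its integral
[2**(3/4)/2, 1) adds the kernel integral of log(t**4)/t**4
∫ over [1, 2**(3/4)*3**(1/4)/2) of log(t**4)·t^(s-1) joins the sum
∫ exp(-t**4)·t^(s-1) over [2**(3/4)*3**(1/4)/2, 3**(1/4))
on [3**(1/4), ∞) integrate f = t**(-12) against the kernel

(27*2**(s/4)*s**2*(s/4 - 3)*(s/4 + 2)*(s**2/16 - s/2 + 1)*uppergamma(s/4, 3/2)/4 - 27*2**(s/4)*s**2*(s/4 - 3)*(s/4 + 2)*(s**2/16 - s/2 + 1)*uppergamma(s/4, 3)/4 - 27*2**(s/4)*s**2*(s/4 - 3)*(s/4 + 2)/4 + 108*2**(s/4)*(s/4 - 3)*(s/4 + 2)*(s**2/16 - s/2 + 1) - 27*3**(s/4)*s*(s/4 - 3)*(s/4 + 2)*(s**2/16 - s/2 + 1)*log(2) + 27*3**(s/4)*s*(s/4 - 3)*(s/4 + 2)*(s**2/16 - s/2 + 1)*log(3) - 108*3**(s/4)*(s/4 - 3)*(s/4 + 2)*(s**2/16 - s/2 + 1) - 6**(s/4)*s**2*(s/4 + 2)*(s**2/16 - s/2 + 1)/4 + 27*s**3*(s/4 - 3)*(s/4 + 2)*log(2)/8 - 27*s**2*(s/4 - 3)*(s/4 + 2)*log(2)/2 + 27*s**2*(s/4 - 3)*(s/4 + 2)/2 + 27*s**2*(s/4 - 3)*(s**2/16 - s/2 + 1)/16)/(27*2**(s/4)*s**2*(s/4 - 3)*(s/4 + 2)*(s**2/16 - s/2 + 1))
  -8 < Re(s) < 12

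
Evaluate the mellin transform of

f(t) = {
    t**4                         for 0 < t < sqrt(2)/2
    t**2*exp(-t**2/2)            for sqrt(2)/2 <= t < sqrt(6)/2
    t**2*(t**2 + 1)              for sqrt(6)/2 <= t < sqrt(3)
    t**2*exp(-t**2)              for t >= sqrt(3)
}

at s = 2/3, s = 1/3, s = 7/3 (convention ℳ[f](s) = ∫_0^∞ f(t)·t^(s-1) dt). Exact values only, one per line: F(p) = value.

F(2/3) = 2**(2/3)*(-117*3**(1/3) - 112*2**(2/3)*uppergamma(4/3, 3/4) + 56*2**(1/3)*uppergamma(4/3, 3) + 6 + 112*2**(2/3)*uppergamma(4/3, 1/4) + 342*6**(1/3))/224
F(1/3) = 2**(5/6)*(-423*3**(1/6) - 364*2**(1/3)*uppergamma(7/6, 3/4) + 182*2**(1/6)*uppergamma(7/6, 3) + 21 + 364*2**(1/3)*uppergamma(7/6, 1/4) + 1224*6**(1/6))/728
F(7/3) = 2**(5/6)*(-3952*2**(1/3)*uppergamma(13/6, 3/4) - 2079*3**(1/6) + 39 + 988*2**(1/6)*uppergamma(13/6, 3) + 3952*2**(1/3)*uppergamma(13/6, 1/4) + 12528*6**(1/6))/3952

back out the power substitution: t**2 on [0, 1/2); t*exp(-t/2) on [1/2, 3/2); t*(t + 1) on [3/2, 3); …
back out the shared t-power: t on [0, 1/2); exp(-t/2) on [1/2, 3/2); t + 1 on [3/2, 3); …
summing 4 kernel integrals split by sqrt(2)/2, sqrt(6)/2, sqrt(3) yields ℳ[f](s)
for t in [0, sqrt(2)/2): the term is ∫ t**4·t^(s-1)
the [sqrt(2)/2, sqrt(6)/2) slice contributes ∫ t**2*exp(-t**2/2)·t^(s-1) dt
on [sqrt(6)/2, sqrt(3)) integrate f = t**2*(t**2 + 1) against the kernel
∫ over [sqrt(3), ∞) of t**2*exp(-t**2)·t^(s-1) joins the sum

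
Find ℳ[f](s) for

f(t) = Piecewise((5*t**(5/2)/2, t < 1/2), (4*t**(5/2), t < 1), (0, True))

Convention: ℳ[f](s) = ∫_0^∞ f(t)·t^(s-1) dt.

(8 - 3*2**(-s - 5/2))/(2*s + 5)
  Re(s) > -5/2

cuts at 1/2: linearity sums the 2 kernel integrals
∫ over [0, 1/2) of 5*t**(5/2)/2·t^(s-1) joins the sum
for t in [1/2, 1): the term is ∫ 4*t**(5/2)·t^(s-1)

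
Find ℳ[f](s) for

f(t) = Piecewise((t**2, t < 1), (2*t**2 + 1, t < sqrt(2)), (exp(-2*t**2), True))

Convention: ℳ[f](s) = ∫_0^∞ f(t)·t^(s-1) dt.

(2**(s/2)*s*(s/2 + 1)*uppergamma(s/2, 4)/2 - 4**(s/2)*s - 4**(s/2) + 5*8**(s/2)*s/2 + 8**(s/2))/(4**(s/2)*s*(s/2 + 1))
  Re(s) > -2

undo the power substitution: t on [0, 1); 2*t + 1 on [1, 2); exp(-2*t) on [2, ∞)
summing 3 kernel integrals split by 1, sqrt(2) yields ℳ[f](s)
the [0, 1) slice contributes ∫ t**2·t^(s-1) dt
over [1, sqrt(2)), the kernel integral of (2*t**2 + 1) enters the sum
∫ exp(-2*t**2)·t^(s-1) over [sqrt(2), ∞)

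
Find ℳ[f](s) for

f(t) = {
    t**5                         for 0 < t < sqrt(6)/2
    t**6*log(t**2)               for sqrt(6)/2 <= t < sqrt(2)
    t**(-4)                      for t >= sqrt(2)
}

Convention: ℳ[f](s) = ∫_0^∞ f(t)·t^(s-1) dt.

the power substitution comes off first: t**(5/2) on [0, 3/2); t**3*log(t) on [3/2, 2); t**(-2) on [2, ∞)
undo the shared t-power: sqrt(t) on [0, 3/2); t*log(t) on [3/2, 2); t**(-4) on [2, ∞)
treat the 3 regions marked off by sqrt(6)/2, sqrt(2) separately and sum
piece [0, sqrt(6)/2): integrate t**5 against the kernel
the [sqrt(6)/2, sqrt(2)) slice contributes ∫ t**6*log(t**2)·t^(s-1) dt
for t in [sqrt(2), ∞): the term is ∫ t**(-4)·t^(s-1)

(64*2**s*(s - 4)*(s + 4)*(s + 5)*log(2) - 128*2**s*(s - 4)*(s + 5) + 128*2**s*(s - 4)*(s + 5)*log(2) - 2*2**s*(s + 5)*(4*s + (s + 4)**2 + 20) + 3**(s/2)*(s - 4)*(s + 4)*(s + 5)*(-27*log(3) + 27*log(2)) + 3**(s/2)*(s - 4)*(s + 5)*(-54*log(3) + 54*log(2)) + 54*3**(s/2)*(s - 4)*(s + 5) + 9*3**(s/2)*sqrt(6)*(s - 4)*(4*s + (s + 4)**2 + 20))/(8*2**(s/2)*(s - 4)*(s + 5)*(4*s + (s + 4)**2 + 20))
  -5 < Re(s) < 4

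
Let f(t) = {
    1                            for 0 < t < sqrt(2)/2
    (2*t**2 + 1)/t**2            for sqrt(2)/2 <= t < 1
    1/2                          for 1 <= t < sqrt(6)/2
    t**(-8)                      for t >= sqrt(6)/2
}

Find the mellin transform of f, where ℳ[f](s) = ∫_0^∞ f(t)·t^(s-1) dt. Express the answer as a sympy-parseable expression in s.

back out the power substitution: 1 on [0, 1/2); (2*t + 1)/t on [1/2, 1); 1/2 on [1, 3/2); …
remove the shared t-power first: t on [0, 1/2); 2*t + 1 on [1/2, 1); t/2 on [1, 3/2); …
slice at sqrt(2)/2, 1, sqrt(6)/2, transform all 4 pieces, and sum them
between 0 and sqrt(2)/2 the integrand is 1·t^(s-1)
on [sqrt(2)/2, 1): add ∫ (2*t**2 + 1)/t**2·t^(s-1) dt
over [1, sqrt(6)/2), the kernel integral of 1/2 enters the sum
segment sqrt(6)/2 to ∞ holds t**(-8); add its integral

(405*2**(s/2)*(s - 8)*(s - 2) + 324*2**(s/2)*(s - 8) - 32*3**(s/2)*s*(s - 2) + 81*3**(s/2)*(s - 8)*(s - 2) - 648*s - 486*(s - 8)*(s - 2) + 5184)/(162*2**(s/2)*s*(s - 8)*(s - 2))
  0 < Re(s) < 8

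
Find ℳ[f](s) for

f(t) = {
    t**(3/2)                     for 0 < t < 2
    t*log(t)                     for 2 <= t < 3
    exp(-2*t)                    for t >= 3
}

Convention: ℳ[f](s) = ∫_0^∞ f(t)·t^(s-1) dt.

(-12**s*s*(2*s + 3)*log(4) - 12**s*(2*s + 3)*log(4) + 12**s*(4*s + 6) + 12**s*sqrt(2)*(4*s**2 + 8*s + 4) + 3*18**s*s*(2*s + 3)*log(3) + 18**s*(-6*s - 9) + 3*18**s*(2*s + 3)*log(3) + 3**s*(2*s + 3)*(s**2 + 2*s + 1)*uppergamma(s, 6))/(6**s*(2*s + 3)*(s**2 + 2*s + 1))
  Re(s) > -3/2

the 3 pieces separated at 2, 3 each add one integral
on [0, 2) integrate f = t**(3/2) against the kernel
the [2, 3) slice contributes ∫ t*log(t)·t^(s-1) dt
segment 3 to ∞ holds exp(-2*t); add its integral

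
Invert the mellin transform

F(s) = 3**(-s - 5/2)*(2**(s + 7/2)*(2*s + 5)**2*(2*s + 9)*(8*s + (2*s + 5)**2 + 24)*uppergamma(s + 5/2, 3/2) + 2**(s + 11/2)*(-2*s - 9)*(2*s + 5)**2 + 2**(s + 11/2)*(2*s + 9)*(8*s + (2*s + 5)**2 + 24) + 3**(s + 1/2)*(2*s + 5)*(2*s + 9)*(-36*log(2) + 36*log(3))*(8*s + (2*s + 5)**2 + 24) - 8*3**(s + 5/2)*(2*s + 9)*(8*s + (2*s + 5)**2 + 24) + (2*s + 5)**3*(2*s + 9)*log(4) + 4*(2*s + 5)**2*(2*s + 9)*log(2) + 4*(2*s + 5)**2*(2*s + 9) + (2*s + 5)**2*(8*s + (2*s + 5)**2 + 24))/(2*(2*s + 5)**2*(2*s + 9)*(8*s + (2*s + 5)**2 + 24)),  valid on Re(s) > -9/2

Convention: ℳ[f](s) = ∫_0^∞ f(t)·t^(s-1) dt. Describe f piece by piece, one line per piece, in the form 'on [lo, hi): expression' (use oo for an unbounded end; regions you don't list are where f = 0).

peel off the shared t-power: 9*t**4/4 on [0, 1/3); 3*t**3*log(3*t/2)/2 on [1/3, 2/3); t**2*log(3*t/2) on [2/3, 1); …
invert the shared t-power to get 9*t**2/4 on [0, 1/3); 3*t*log(3*t/2)/2 on [1/3, 2/3); log(3*t/2) on [2/3, 1); …
remove the common scale on t first: t**2 on [0, 1/2); t*log(t) on [1/2, 1); log(t) on [1, 3/2); …
f breaks at 1/3, 2/3, 1 into 4 integrals to sum
segment [0, 1/3) carries 9*t**(9/2)/4; integrate it
∫ over [1/3, 2/3) of 3*t**(7/2)*log(3*t/2)/2·t^(s-1) joins the sum
over [2/3, 1), the kernel integral of t**(5/2)*log(3*t/2) enters the sum
∫ t**(5/2)*exp(-3*t/2)·t^(s-1) over [1, ∞)

on [0, 1/3): 9*t**(9/2)/4
on [1/3, 2/3): 3*t**(7/2)*log(3*t/2)/2
on [2/3, 1): t**(5/2)*log(3*t/2)
on [1, oo): t**(5/2)*exp(-3*t/2)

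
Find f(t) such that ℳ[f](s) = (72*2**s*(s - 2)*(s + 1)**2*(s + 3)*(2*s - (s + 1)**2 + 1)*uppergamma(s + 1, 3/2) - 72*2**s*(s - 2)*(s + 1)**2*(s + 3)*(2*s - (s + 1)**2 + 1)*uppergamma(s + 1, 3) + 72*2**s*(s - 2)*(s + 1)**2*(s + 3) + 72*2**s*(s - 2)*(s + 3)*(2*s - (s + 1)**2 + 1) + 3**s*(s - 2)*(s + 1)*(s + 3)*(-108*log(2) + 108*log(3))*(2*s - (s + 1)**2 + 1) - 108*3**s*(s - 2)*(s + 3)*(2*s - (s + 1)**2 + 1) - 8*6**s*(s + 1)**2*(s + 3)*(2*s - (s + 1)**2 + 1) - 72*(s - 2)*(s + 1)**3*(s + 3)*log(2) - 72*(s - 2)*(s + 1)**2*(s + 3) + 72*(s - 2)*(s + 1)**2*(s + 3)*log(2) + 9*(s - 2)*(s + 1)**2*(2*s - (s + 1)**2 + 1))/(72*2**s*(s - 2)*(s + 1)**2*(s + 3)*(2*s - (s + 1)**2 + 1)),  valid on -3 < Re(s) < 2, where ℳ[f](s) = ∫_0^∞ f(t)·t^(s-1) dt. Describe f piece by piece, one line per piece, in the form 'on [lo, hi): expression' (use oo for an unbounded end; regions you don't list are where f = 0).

on [0, 1/2): t**3
on [1/2, 1): log(t)
on [1, 3/2): t*log(t)
on [3/2, 3): t*exp(-t)
on [3, oo): t**(-2)

reversing the shared t-power: t**2 on [0, 1/2); log(t)/t on [1/2, 1); log(t) on [1, 3/2); …
decompose at 1/2, 1, 3/2, 3; ℳ[f](s) sums the 5 pieces' integrals
over [0, 1/2), the kernel integral of t**3 enters the sum
piece [1/2, 1): integrate log(t) against the kernel
over [1, 3/2), the kernel integral of t*log(t) enters the sum
over [3/2, 3), the kernel integral of t*exp(-t) enters the sum
over [3, ∞), the kernel integral of t**(-2) enters the sum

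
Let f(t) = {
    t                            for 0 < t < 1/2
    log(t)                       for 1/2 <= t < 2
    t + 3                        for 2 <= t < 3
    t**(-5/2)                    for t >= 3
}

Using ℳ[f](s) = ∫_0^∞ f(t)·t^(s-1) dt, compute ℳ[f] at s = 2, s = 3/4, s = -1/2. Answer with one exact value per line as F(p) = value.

along the cuts 1/2, 2, 3, ℳ[f](s) splits into 4 integrals
over [0, 1/2), the kernel integral of t enters the sum
piece [1/2, 2): integrate log(t) against the kernel
over [2, 3), the kernel integral of (t + 3) enters the sum
on [3, ∞) integrate f = t**(-5/2) against the kernel

F(2) = 2*sqrt(3)/3 + 17*log(2)/8 + 207/16
F(3/4) = 2**(1/4)*(-436*sqrt(2) + 2*2**(3/4)*3**(1/4) + 65 + log(2**(42 + 84*sqrt(2))) + 180*6**(3/4))/63
F(-1/2) = sqrt(2)*(-486*log(2) + sqrt(2) + 648)/162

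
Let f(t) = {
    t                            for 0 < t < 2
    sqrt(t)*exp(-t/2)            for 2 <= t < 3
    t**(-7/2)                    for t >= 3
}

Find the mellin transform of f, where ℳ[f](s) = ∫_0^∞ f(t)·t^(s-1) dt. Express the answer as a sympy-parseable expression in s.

the shared t-power comes off first: sqrt(t) on [0, 2); exp(-t/2) on [2, 3); t**(-4) on [3, ∞)
f breaks at 2, 3 into 3 integrals to sum
∫ over [0, 2) of t·t^(s-1) joins the sum
on [2, 3) integrate f = sqrt(t)*exp(-t/2) against the kernel
[3, ∞) adds the kernel integral of t**(-7/2)

(2*2**s*(2*s - 7) + 2**(s + 1/2)*(s + 1)*(2*s - 7)*uppergamma(s + 1/2, 1) - 2**(s + 1/2)*(s + 1)*(2*s - 7)*uppergamma(s + 1/2, 3/2) - 2*3**(s + 1/2)*(s + 1)/81)/((s + 1)*(2*s - 7))
  -1 < Re(s) < 7/2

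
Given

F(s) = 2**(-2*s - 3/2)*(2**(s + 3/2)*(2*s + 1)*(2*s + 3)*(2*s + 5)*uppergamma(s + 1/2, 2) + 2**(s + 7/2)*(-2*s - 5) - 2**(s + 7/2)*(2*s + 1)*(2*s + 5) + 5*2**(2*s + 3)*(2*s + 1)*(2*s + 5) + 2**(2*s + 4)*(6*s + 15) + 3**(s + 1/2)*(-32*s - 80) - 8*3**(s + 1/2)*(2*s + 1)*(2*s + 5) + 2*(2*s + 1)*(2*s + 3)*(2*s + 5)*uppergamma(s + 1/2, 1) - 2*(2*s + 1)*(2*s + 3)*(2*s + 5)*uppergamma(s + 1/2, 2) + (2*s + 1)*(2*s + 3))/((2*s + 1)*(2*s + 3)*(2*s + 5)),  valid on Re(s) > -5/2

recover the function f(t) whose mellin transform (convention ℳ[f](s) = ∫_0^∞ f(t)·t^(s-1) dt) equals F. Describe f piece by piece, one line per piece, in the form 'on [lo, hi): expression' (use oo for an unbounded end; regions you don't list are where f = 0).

on [0, 1/4): 4*sqrt(2)*t**(5/2)
on [1/4, 1/2): sqrt(2)*sqrt(t)*exp(-4*t)
on [1/2, 3/4): sqrt(2)*sqrt(t)*(2*t + 1)
on [3/4, 1): sqrt(2)*sqrt(t)*(2*t + 3)
on [1, oo): sqrt(2)*sqrt(t)*exp(-2*t)

reversing the common scale on t: t**(5/2) on [0, 1/2); sqrt(t)*exp(-2*t) on [1/2, 1); sqrt(t)*(t + 1) on [1, 3/2); …
undo the shared t-power: t**2 on [0, 1/2); exp(-2*t) on [1/2, 1); t + 1 on [1, 3/2); …
split f at 1/4, 1/2, 3/4, 1: ℳ[f](s) collects 5 kernel integrals
the [0, 1/4) slice contributes ∫ 4*sqrt(2)*t**(5/2)·t^(s-1) dt
on [1/4, 1/2): add ∫ sqrt(2)*sqrt(t)*exp(-4*t)·t^(s-1) dt
[1/2, 3/4) adds the kernel integral of sqrt(2)*sqrt(t)*(2*t + 1)
segment 3/4 to 1 holds sqrt(2)*sqrt(t)*(2*t + 3); add its integral
on [1, ∞) integrate f = sqrt(2)*sqrt(t)*exp(-2*t) against the kernel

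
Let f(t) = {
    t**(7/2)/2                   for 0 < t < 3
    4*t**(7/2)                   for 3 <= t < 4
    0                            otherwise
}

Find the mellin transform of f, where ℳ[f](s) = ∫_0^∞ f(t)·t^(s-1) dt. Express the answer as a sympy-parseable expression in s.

(2**(2*s + 10) - 7*3**(s + 7/2))/(2*s + 7)
  Re(s) > -7/2

breakpoints 3: one integral from each of the 2 segments
between 0 and 3 the integrand is t**(7/2)/2·t^(s-1)
between 3 and 4 the integrand is 4*t**(7/2)·t^(s-1)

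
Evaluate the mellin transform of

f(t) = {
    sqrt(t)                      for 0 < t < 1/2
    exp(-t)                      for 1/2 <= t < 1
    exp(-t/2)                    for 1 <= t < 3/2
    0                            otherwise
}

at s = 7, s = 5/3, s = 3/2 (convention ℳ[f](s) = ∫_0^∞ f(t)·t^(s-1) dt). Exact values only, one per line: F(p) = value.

F(7) = -6243201*exp(-3/4)/32 - 1957*exp(-1) + sqrt(2)/1920 + 9800517*exp(-1/2)/64
F(5/3) = -2*2**(2/3)*uppergamma(5/3, 3/4) - uppergamma(5/3, 1) + 3*2**(5/6)/52 + uppergamma(5/3, 1/2) + 2*2**(2/3)*uppergamma(5/3, 1/2)
F(3/2) = -sqrt(6)*exp(-3/4) - sqrt(2)*sqrt(pi)*erfc(sqrt(3)/2) - exp(-1) - sqrt(pi)*erfc(1)/2 + 1/8 + sqrt(pi)*erfc(sqrt(2)/2)/2 + sqrt(2)*exp(-1/2)/2 + sqrt(2)*sqrt(pi)*erfc(sqrt(2)/2) + 2*exp(-1/2)

breakpoints 1/2, 1: one integral from each of the 3 segments
piece [0, 1/2): integrate sqrt(t) against the kernel
the [1/2, 1) slice contributes ∫ exp(-t)·t^(s-1) dt
over [1, 3/2), the kernel integral of exp(-t/2) enters the sum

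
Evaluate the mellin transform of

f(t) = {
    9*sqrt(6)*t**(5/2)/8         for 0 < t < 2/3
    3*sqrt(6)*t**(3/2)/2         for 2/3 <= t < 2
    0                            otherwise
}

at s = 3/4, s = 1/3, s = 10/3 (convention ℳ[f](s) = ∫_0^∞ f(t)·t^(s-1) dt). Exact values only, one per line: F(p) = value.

reversing the common scale on t: t**(5/2) on [0, 1); 2*t**(3/2) on [1, 3)
undo the shared t-power: t**(3/2) on [0, 1); 2*sqrt(t) on [1, 3)
integrate the 2 segments split at 2/3, then add the results
∫ 9*sqrt(6)*t**(5/2)/8·t^(s-1) over [0, 2/3)
the [2/3, 2) slice contributes ∫ 3*sqrt(6)*t**(3/2)/2·t^(s-1) dt

F(3/4) = 4*2**(3/4)*3**(1/4)*(-17 + 234*3**(1/4))/351
F(1/3) = 2*2**(1/3)*3**(2/3)*(-23 + 102*3**(5/6))/187
F(10/3) = 16*2**(1/3)*3**(2/3)*(-41 + 5670*3**(5/6))/27405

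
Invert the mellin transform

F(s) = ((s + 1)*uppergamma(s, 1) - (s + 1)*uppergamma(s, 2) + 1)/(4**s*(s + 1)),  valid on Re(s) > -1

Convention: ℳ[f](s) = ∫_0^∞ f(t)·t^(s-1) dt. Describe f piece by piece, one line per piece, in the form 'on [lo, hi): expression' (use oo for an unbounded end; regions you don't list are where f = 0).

on [0, 1/4): 4*t
on [1/4, 1/2): exp(-4*t)

invert the common scale on t to get 2*t on [0, 1/2); exp(-2*t) on [1/2, 1)
peel off the common scale on t: t on [0, 1); exp(-t) on [1, 2)
summing 2 kernel integrals split by 1/4 yields ℳ[f](s)
[0, 1/4) adds the kernel integral of 4*t
on [1/4, 1/2): add ∫ exp(-4*t)·t^(s-1) dt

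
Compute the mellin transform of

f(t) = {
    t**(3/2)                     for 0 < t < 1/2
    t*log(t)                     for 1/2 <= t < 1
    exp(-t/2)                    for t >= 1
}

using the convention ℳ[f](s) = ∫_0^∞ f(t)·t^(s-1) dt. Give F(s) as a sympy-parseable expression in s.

(2*2**(2*s)*(2*s + 3)*(s**2 + 2*s + 1)*uppergamma(s, 1/2) - 2*2**s*(2*s + 3) + s*(2*s + 3)*log(2) + 2*s + (2*s + 3)*log(2) + sqrt(2)*(s**2 + 2*s + 1) + 3)/(2*2**s*(2*s + 3)*(s**2 + 2*s + 1))
  Re(s) > -3/2

split f at 1/2, 1: ℳ[f](s) collects 3 kernel integrals
piece [0, 1/2): integrate t**(3/2) against the kernel
segment [1/2, 1) carries t*log(t); integrate it
between 1 and ∞ the integrand is exp(-t/2)·t^(s-1)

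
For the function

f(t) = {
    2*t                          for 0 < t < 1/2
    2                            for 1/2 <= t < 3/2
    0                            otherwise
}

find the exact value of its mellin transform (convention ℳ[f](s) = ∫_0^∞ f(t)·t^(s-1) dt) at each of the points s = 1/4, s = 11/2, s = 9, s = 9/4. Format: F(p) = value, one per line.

invert the common scale on t to get t on [0, 1); 2 on [1, 3)
remove the shared t-power first: t**2 on [0, 1); 2*t on [1, 3)
undo the shared t-power: t**(3/2) on [0, 1); 2*sqrt(t) on [1, 3)
linearity at 1/2 turns ℳ[f](s) into 2 summed integrals
on [0, 1/2): add ∫ 2*t·t^(s-1) dt
over [1/2, 3/2), the kernel integral of 2 enters the sum

F(1/4) = 2**(3/4)*(-18/5 + 4*3**(1/4))
F(11/2) = -15*sqrt(2)/4576 + 243*sqrt(6)/176
F(9) = 393649/46080
F(9/4) = 2**(3/4)*(-17/234 + 3**(1/4))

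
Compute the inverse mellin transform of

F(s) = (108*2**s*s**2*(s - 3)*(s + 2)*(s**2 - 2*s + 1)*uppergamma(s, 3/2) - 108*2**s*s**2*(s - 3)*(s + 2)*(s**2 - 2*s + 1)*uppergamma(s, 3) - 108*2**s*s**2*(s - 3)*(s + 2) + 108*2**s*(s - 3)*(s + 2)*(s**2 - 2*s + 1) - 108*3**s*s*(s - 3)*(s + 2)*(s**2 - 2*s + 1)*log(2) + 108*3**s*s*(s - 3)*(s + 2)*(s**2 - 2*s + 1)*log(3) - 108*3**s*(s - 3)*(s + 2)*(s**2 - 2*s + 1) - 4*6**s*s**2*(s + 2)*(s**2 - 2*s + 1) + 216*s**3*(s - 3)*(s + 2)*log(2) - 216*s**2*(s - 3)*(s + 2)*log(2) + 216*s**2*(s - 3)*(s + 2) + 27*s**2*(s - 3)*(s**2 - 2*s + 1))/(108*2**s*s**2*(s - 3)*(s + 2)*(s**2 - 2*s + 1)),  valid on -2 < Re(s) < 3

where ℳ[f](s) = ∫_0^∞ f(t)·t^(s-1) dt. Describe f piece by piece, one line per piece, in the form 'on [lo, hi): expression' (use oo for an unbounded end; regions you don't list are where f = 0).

on [0, 1/2): t**2
on [1/2, 1): log(t)/t
on [1, 3/2): log(t)
on [3/2, 3): exp(-t)
on [3, oo): t**(-3)

split f at 1/2, 1, 3/2, 3: ℳ[f](s) collects 5 kernel integrals
segment [0, 1/2) carries t**2; integrate it
on [1/2, 1): add ∫ log(t)/t·t^(s-1) dt
over [1, 3/2), the kernel integral of log(t) enters the sum
segment 3/2 to 3 holds exp(-t); add its integral
for t in [3, ∞): the term is ∫ t**(-3)·t^(s-1)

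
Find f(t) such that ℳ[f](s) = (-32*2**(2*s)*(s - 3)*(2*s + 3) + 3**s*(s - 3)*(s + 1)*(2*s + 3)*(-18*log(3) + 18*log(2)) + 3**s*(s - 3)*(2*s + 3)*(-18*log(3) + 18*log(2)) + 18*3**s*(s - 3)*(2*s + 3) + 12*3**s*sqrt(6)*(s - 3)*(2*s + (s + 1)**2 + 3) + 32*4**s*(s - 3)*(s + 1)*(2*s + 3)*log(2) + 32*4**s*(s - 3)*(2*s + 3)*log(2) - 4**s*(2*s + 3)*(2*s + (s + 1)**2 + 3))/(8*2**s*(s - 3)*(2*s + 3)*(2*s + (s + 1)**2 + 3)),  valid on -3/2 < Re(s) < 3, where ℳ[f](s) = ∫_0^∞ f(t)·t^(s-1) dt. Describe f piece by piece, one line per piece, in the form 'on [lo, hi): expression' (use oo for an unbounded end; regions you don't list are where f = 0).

peel off the power substitution: t**3 on [0, sqrt(6)/2); t**4*log(t**2) on [sqrt(6)/2, sqrt(2)); t**(-6) on [sqrt(2), ∞)
peel off the shared t-power: t on [0, sqrt(6)/2); t**2*log(t**2) on [sqrt(6)/2, sqrt(2)); t**(-8) on [sqrt(2), ∞)
strip the power substitution: sqrt(t) on [0, 3/2); t*log(t) on [3/2, 2); t**(-4) on [2, ∞)
treat the 3 regions marked off by 3/2, 2 separately and sum
∫ over [0, 3/2) of t**(3/2)·t^(s-1) joins the sum
over [3/2, 2), the kernel integral of t**2*log(t) enters the sum
over [2, ∞), the kernel integral of t**(-3) enters the sum

on [0, 3/2): t**(3/2)
on [3/2, 2): t**2*log(t)
on [2, oo): t**(-3)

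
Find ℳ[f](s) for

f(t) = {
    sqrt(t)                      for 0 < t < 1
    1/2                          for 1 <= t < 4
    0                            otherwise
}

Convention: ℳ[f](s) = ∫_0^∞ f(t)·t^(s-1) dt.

reversing the power substitution: t on [0, 1); 1/2 on [1, 2)
the 2 pieces separated at 1 each add one integral
on [0, 1) integrate f = sqrt(t) against the kernel
piece [1, 4): integrate 1/2 against the kernel

(4**s*(2*s + 1)/2 + s - 1/2)/(s*(2*s + 1))
  Re(s) > -1/2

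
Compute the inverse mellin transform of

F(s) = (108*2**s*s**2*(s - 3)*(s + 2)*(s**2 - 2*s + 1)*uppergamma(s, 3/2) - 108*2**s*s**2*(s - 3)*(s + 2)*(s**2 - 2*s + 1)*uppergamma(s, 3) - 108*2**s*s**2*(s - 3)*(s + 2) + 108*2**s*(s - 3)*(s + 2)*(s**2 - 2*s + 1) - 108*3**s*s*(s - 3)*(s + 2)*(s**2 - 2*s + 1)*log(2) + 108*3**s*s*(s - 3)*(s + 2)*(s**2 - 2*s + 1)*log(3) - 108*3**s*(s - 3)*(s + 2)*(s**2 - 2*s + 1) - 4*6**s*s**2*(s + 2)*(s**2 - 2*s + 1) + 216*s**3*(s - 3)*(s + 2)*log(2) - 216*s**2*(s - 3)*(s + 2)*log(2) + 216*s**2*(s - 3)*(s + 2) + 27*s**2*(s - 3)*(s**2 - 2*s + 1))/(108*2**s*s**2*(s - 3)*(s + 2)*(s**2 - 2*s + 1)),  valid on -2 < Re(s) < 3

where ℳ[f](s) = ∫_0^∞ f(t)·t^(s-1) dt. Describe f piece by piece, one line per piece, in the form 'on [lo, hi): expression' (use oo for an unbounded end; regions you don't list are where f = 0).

treat the 5 regions marked off by 1/2, 1, 3/2, 3 separately and sum
for t in [0, 1/2): the term is ∫ t**2·t^(s-1)
[1/2, 1) adds the kernel integral of log(t)/t
for t in [1, 3/2): the term is ∫ log(t)·t^(s-1)
∫ over [3/2, 3) of exp(-t)·t^(s-1) joins the sum
segment [3, ∞) carries t**(-3); integrate it

on [0, 1/2): t**2
on [1/2, 1): log(t)/t
on [1, 3/2): log(t)
on [3/2, 3): exp(-t)
on [3, oo): t**(-3)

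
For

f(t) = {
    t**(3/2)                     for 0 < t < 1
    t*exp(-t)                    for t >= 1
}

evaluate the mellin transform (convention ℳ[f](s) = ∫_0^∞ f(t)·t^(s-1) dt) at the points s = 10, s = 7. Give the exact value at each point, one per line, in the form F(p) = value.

F(10) = 2/23 + 9864101*exp(-1)
F(7) = 2/17 + 13700*exp(-1)

strip the shared t-power: sqrt(t) on [0, 1); exp(-t) on [1, ∞)
integrate the 2 segments split at 1, then add the results
segment 0 to 1 holds t**(3/2); add its integral
[1, ∞) adds the kernel integral of t*exp(-t)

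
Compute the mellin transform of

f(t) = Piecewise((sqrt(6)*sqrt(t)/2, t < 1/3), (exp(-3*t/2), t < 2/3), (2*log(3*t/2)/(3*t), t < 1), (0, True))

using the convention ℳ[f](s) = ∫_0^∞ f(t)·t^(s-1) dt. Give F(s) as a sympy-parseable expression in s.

3**(-s - 1)*(3*2**s*(2*s + 1)*(s**2 - 2*s + 1)*uppergamma(s, 1/2) - 3*2**s*(2*s + 1)*(s**2 - 2*s + 1)*uppergamma(s, 1) + 2**s*(6*s + 3) + 3**s*s*(2*s + 1)*(-2*log(2) + 2*log(3)) + 3**s*(-4*s - 2) + 3**s*(2*s + 1)*(-2*log(3) + 2*log(2)) + sqrt(2)*(3*s**2 - 6*s + 3))/((2*s + 1)*(s**2 - 2*s + 1))
  Re(s) > -1/2

the common scale on t comes off first: sqrt(t) on [0, 1/2); exp(-t) on [1/2, 1); log(t)/t on [1, 3/2)
summing 3 kernel integrals split by 1/3, 2/3 yields ℳ[f](s)
segment 0 to 1/3 holds sqrt(6)*sqrt(t)/2; add its integral
on [1/3, 2/3): add ∫ exp(-3*t/2)·t^(s-1) dt
on [2/3, 1) integrate f = 2*log(3*t/2)/(3*t) against the kernel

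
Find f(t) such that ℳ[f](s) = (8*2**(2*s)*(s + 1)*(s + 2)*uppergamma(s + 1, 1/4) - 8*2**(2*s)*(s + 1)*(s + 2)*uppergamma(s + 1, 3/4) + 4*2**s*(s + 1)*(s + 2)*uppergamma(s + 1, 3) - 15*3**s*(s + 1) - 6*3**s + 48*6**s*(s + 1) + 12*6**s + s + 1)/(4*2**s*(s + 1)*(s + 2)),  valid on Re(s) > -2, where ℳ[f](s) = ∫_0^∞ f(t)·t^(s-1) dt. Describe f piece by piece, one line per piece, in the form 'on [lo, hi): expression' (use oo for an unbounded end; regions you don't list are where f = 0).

on [0, 1/2): t**2
on [1/2, 3/2): t*exp(-t/2)
on [3/2, 3): t*(t + 1)
on [3, oo): t*exp(-t)

strip the shared t-power: t on [0, 1/2); exp(-t/2) on [1/2, 3/2); t + 1 on [3/2, 3); …
integrate the 4 segments split at 1/2, 3/2, 3, then add the results
for t in [0, 1/2): the term is ∫ t**2·t^(s-1)
over [1/2, 3/2), the kernel integral of t*exp(-t/2) enters the sum
the [3/2, 3) slice contributes ∫ t*(t + 1)·t^(s-1) dt
the [3, ∞) slice contributes ∫ t*exp(-t)·t^(s-1) dt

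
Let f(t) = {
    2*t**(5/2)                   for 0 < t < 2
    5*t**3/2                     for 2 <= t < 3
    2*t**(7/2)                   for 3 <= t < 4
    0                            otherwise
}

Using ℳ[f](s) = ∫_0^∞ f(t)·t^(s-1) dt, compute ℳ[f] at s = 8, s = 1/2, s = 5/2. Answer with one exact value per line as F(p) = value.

F(8) = -708588*sqrt(3)/23 + 4096*sqrt(2)/21 + 758333889/506
F(1/2) = -40*sqrt(2)/7 + 135*sqrt(3)/7 + 557/6
F(5/2) = -160*sqrt(2)/11 + 1215*sqrt(3)/11 + 17027/15

breakpoints 2, 3: one integral from each of the 3 segments
on [0, 2) integrate f = 2*t**(5/2) against the kernel
segment [2, 3) carries 5*t**3/2; integrate it
over [3, 4), the kernel integral of 2*t**(7/2) enters the sum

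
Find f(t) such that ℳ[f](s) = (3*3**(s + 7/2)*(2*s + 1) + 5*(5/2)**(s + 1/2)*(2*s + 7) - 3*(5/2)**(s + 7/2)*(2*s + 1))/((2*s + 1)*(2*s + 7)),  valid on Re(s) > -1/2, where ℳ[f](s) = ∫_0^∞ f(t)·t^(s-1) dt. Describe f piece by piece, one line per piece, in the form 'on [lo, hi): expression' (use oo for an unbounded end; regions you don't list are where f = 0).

f breaks at 5/2 into 2 integrals to sum
on [0, 5/2): add ∫ 5*sqrt(t)/2·t^(s-1) dt
for t in [5/2, 3): the term is ∫ 3*t**(7/2)/2·t^(s-1)

on [0, 5/2): 5*sqrt(t)/2
on [5/2, 3): 3*t**(7/2)/2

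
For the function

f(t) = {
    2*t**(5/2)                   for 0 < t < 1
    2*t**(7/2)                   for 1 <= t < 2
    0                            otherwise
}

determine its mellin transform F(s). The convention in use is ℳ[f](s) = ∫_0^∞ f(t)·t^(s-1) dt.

slice at 1, transform all 2 pieces, and sum them
[0, 1) adds the kernel integral of 2*t**(5/2)
[1, 2) adds the kernel integral of 2*t**(7/2)

8*(2**(s + 5/2)*(2*s + 5) + 1)/((2*s + 5)*(2*s + 7))
  Re(s) > -5/2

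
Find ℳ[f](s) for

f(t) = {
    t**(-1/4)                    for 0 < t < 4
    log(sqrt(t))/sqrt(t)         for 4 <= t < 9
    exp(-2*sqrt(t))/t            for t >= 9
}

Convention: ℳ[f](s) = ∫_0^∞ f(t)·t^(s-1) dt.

reversing the shared t-power: t**(3/4) on [0, 4); sqrt(t)*log(sqrt(t)) on [4, 9); exp(-2*sqrt(t)) on [9, ∞)
invert the power substitution to get t**(3/2) on [0, 2); t*log(t) on [2, 3); exp(-2*t) on [3, ∞)
split f at 4, 9: ℳ[f](s) collects 3 kernel integrals
over [0, 4), the kernel integral of t**(-1/4) enters the sum
∫ over [4, 9) of log(sqrt(t))/sqrt(t)·t^(s-1) joins the sum
[9, ∞) adds the kernel integral of exp(-2*sqrt(t))/t

(-2*144**s*(s - 1)*(4*s - 1)*log(2) - 144**s*(4*s - 1)*log(2) + 144**s*(4*s - 1) + 2*144**s*sqrt(2)*(4*s + 4*(s - 1)**2 - 3) + 8*3**(2*s)*(4*s - 1)*(4*s + 4*(s - 1)**2 - 3)*uppergamma(2*s - 2, 6) + 2*324**s*(1 - 4*s)/3 + 4*324**s*(s - 1)*(4*s - 1)*log(3)/3 + 2*324**s*(4*s - 1)*log(3)/3)/(36**s*(4*s - 1)*(4*s + 4*(s - 1)**2 - 3))
  Re(s) > 1/4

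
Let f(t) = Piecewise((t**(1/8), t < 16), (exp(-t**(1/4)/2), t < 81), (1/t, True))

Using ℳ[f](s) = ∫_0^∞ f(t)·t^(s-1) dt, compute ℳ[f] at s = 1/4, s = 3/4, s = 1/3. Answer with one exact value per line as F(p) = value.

F(1/4) = -8*exp(-3/2) + 4/81 + 8*exp(-1) + 16*sqrt(2)/3
F(3/4) = -232*exp(-3/2) + 4/3 + 64*sqrt(2)/7 + 160*exp(-1)
F(1/3) = -8*2**(1/3)*uppergamma(4/3, 3/2) + 3**(1/3)/18 + 8*2**(1/3)*uppergamma(4/3, 1) + 48*2**(5/6)/11

invert the power substitution to get t**(1/4) on [0, 4); exp(-sqrt(t)/2) on [4, 9); t**(-2) on [9, ∞)
remove the power substitution first: sqrt(t) on [0, 2); exp(-t/2) on [2, 3); t**(-4) on [3, ∞)
along the cuts 16, 81, ℳ[f](s) splits into 3 integrals
∫ t**(1/8)·t^(s-1) over [0, 16)
segment [16, 81) carries exp(-t**(1/4)/2); integrate it
the [81, ∞) slice contributes ∫ 1/t·t^(s-1) dt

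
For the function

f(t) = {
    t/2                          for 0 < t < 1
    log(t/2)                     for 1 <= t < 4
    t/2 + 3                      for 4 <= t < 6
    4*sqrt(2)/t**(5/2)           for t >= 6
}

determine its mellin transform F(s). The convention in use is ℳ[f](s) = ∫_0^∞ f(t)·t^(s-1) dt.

(-270*2**(2*s)*s**2*(2*s - 5) + 54*2**(2*s)*s*(s + 1)*(2*s - 5)*log(2) - 162*2**(2*s)*s*(2*s - 5) - 54*2**(2*s)*(s + 1)*(2*s - 5) - 4*sqrt(3)*6**s*s**2*(s + 1) + 324*6**s*s**2*(2*s - 5) + 162*6**s*s*(2*s - 5) + 27*s**2*(2*s - 5) + 54*s*(s + 1)*(2*s - 5)*log(2) + (2*s - 5)*(54*s + 54))/(54*s**2*(s + 1)*(2*s - 5))
  -1 < Re(s) < 5/2

peel off the common scale on t: t on [0, 1/2); log(t) on [1/2, 2); t + 3 on [2, 3); …
breakpoints 1, 4, 6: one integral from each of the 4 segments
on [0, 1) integrate f = t/2 against the kernel
segment [1, 4) carries log(t/2); integrate it
the [4, 6) slice contributes ∫ (t/2 + 3)·t^(s-1) dt
on [6, ∞): add ∫ 4*sqrt(2)/t**(5/2)·t^(s-1) dt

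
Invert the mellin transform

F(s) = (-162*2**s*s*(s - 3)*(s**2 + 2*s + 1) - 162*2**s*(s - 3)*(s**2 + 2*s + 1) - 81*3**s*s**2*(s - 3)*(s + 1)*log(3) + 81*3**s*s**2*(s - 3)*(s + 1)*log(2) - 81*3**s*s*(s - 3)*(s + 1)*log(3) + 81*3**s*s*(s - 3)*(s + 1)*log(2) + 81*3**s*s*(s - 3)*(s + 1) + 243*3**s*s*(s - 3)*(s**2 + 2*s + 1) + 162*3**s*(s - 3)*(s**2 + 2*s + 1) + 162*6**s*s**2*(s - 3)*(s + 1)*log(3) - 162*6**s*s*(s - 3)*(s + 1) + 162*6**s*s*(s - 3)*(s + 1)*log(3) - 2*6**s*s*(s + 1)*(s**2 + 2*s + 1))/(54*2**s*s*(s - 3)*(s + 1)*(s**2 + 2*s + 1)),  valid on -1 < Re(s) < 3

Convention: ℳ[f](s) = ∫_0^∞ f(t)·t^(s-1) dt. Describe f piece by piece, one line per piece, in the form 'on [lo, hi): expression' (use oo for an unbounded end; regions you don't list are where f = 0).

the 4 pieces separated at 1, 3/2, 3 each add one integral
segment 0 to 1 holds t; add its integral
between 1 and 3/2 the integrand is (t + 3)·t^(s-1)
∫ over [3/2, 3) of t*log(t)·t^(s-1) joins the sum
the [3, ∞) slice contributes ∫ t**(-3)·t^(s-1) dt

on [0, 1): t
on [1, 3/2): t + 3
on [3/2, 3): t*log(t)
on [3, oo): t**(-3)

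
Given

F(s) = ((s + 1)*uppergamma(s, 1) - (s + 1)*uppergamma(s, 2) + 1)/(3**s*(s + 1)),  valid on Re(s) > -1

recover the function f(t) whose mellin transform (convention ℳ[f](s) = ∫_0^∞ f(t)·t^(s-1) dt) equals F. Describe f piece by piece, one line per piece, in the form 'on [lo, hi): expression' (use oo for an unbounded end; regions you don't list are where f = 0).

remove the common scale on t first: t on [0, 1); exp(-t) on [1, 2)
decompose at 1/3; ℳ[f](s) sums the 2 pieces' integrals
segment [0, 1/3) carries 3*t; integrate it
for t in [1/3, 2/3): the term is ∫ exp(-3*t)·t^(s-1)

on [0, 1/3): 3*t
on [1/3, 2/3): exp(-3*t)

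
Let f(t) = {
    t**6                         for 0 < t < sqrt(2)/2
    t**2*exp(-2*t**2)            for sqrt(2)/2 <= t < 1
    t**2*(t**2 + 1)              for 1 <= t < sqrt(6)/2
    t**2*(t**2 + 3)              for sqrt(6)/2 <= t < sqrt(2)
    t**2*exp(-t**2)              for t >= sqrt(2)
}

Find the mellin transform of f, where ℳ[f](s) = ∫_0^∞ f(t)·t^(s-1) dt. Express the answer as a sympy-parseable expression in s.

(4*2**(s/2)*(s + 2)*(s + 4)*(s + 6)*uppergamma(s/2 + 1, 2) - 16*2**(s/2)*(s + 2)*(s + 6) - 16*2**(s/2)*(s + 6) + 80*2**s*(s + 2)*(s + 6) + 96*2**s*(s + 6) - 24*3**(s/2)*(s + 2)*(s + 6) - 48*3**(s/2)*(s + 6) + 2*(s + 2)*(s + 4)*(s + 6)*uppergamma(s/2 + 1, 1) - 2*(s + 2)*(s + 4)*(s + 6)*uppergamma(s/2 + 1, 2) + (s + 2)*(s + 4))/(8*2**(s/2)*(s + 2)*(s + 4)*(s + 6))
  Re(s) > -6

peel off the shared t-power: t**5 on [0, sqrt(2)/2); t*exp(-2*t**2) on [sqrt(2)/2, 1); t*(t**2 + 1) on [1, sqrt(6)/2); …
invert the shared t-power to get t**4 on [0, sqrt(2)/2); exp(-2*t**2) on [sqrt(2)/2, 1); t**2 + 1 on [1, sqrt(6)/2); …
remove the power substitution first: t**2 on [0, 1/2); exp(-2*t) on [1/2, 1); t + 1 on [1, 3/2); …
slice at sqrt(2)/2, 1, sqrt(6)/2, sqrt(2), transform all 5 pieces, and sum them
∫ t**6·t^(s-1) over [0, sqrt(2)/2)
on [sqrt(2)/2, 1) integrate f = t**2*exp(-2*t**2) against the kernel
[1, sqrt(6)/2) adds the kernel integral of t**2*(t**2 + 1)
piece [sqrt(6)/2, sqrt(2)): integrate t**2*(t**2 + 3) against the kernel
for t in [sqrt(2), ∞): the term is ∫ t**2*exp(-t**2)·t^(s-1)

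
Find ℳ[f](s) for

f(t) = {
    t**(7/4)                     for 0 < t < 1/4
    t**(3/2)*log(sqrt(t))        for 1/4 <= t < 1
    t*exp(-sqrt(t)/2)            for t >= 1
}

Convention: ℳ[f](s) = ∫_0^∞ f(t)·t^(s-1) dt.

undo the shared t-power: t**(5/4) on [0, 1/4); t*log(sqrt(t)) on [1/4, 1); sqrt(t)*exp(-sqrt(t)/2) on [1, ∞)
invert the power substitution to get t**(5/2) on [0, 1/2); t**2*log(t) on [1/2, 1); t*exp(-t/2) on [1, ∞)
peel off the shared t-power: t**(3/2) on [0, 1/2); t*log(t) on [1/2, 1); exp(-t/2) on [1, ∞)
f breaks at 1/4, 1 into 3 integrals to sum
[0, 1/4) adds the kernel integral of t**(7/4)
over [1/4, 1), the kernel integral of t**(3/2)*log(sqrt(t)) enters the sum
on [1, ∞): add ∫ t*exp(-sqrt(t)/2)·t^(s-1) dt

(32*2**(4*s)*(4*s + 7)*(4*s + 4*(s + 1)**2 + 5)*uppergamma(2*s + 2, 1/2) - 8*2**(2*s)*(4*s + 7) + 4*s + (s + 1)*(4*s + 7)*log(4) + (4*s + 7)*log(2) + sqrt(2)*(4*s + 4*(s + 1)**2 + 5) + 7)/(4*2**(2*s)*(4*s + 7)*(4*s + 4*(s + 1)**2 + 5))
  Re(s) > -7/4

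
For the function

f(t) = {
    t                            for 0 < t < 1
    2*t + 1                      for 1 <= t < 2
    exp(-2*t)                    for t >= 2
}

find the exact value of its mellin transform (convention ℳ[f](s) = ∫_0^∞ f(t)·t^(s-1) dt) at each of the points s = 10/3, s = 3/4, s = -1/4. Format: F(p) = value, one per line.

F(10/3) = -69/130 + 2**(2/3)*uppergamma(10/3, 4)/16 + 636*2**(1/3)/65
F(3/4) = -40/21 + 2**(1/4)*uppergamma(3/4, 4)/2 + 76*2**(3/4)/21
F(-1/4) = 2**(1/4)*uppergamma(-1/4, 4) + 2*2**(3/4)/3 + 8/3

linearity at 1, 2 turns ℳ[f](s) into 3 summed integrals
on [0, 1): add ∫ t·t^(s-1) dt
the [1, 2) slice contributes ∫ (2*t + 1)·t^(s-1) dt
segment [2, ∞) carries exp(-2*t); integrate it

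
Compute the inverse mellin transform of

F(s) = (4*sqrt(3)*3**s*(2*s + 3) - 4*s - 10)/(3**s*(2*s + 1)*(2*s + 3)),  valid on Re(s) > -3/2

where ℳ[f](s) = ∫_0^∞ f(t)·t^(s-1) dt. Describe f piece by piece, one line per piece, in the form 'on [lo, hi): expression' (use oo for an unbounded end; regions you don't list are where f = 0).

on [0, 1/3): 3*sqrt(3)*t**(3/2)
on [1/3, 1): 2*sqrt(3)*sqrt(t)

peel off the common scale on t: t**(3/2) on [0, 1); 2*sqrt(t) on [1, 3)
slice at 1/3, transform all 2 pieces, and sum them
on [0, 1/3) integrate f = 3*sqrt(3)*t**(3/2) against the kernel
over [1/3, 1), the kernel integral of 2*sqrt(3)*sqrt(t) enters the sum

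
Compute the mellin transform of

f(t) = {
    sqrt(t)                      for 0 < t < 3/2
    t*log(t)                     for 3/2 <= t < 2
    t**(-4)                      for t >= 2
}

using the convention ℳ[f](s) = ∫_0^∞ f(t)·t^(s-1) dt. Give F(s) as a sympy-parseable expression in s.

the 3 pieces separated at 3/2, 2 each add one integral
∫ over [0, 3/2) of sqrt(t)·t^(s-1) joins the sum
piece [3/2, 2): integrate t*log(t) against the kernel
segment 2 to ∞ holds t**(-4); add its integral

(-32*2**(2*s)*(s - 4)*(2*s + 1) + 3**s*s*(s - 4)*(2*s + 1)*(-24*log(3) + 24*log(2)) + 3**s*(s - 4)*(2*s + 1)*(-24*log(3) + 24*log(2)) + 24*3**s*(s - 4)*(2*s + 1) + 16*3**s*sqrt(6)*(s - 4)*(s**2 + 2*s + 1) + 32*4**s*s*(s - 4)*(2*s + 1)*log(2) + 32*4**s*(s - 4)*(2*s + 1)*log(2) - 4**s*(2*s + 1)*(s**2 + 2*s + 1))/(16*2**s*(s - 4)*(2*s + 1)*(s**2 + 2*s + 1))
  -1/2 < Re(s) < 4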